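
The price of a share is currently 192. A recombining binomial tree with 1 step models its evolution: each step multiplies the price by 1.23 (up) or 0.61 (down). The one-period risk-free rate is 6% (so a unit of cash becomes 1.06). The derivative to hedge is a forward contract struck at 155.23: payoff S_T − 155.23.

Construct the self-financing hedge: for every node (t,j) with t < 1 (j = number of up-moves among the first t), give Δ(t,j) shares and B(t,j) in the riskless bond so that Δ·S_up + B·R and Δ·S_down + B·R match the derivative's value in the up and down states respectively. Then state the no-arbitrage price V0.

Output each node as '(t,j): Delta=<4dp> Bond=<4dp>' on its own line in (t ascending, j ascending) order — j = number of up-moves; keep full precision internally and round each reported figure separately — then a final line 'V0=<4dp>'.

(0,0): Delta=1.0000 Bond=-146.4434
V0=45.5566

Since d<R<u, set p* = (R−d)/(u−d) = 0.7258; price each node as the discounted p*-expectation of its children.
Terminal values V(1,·): V(1,0)=-38.1100, V(1,1)=80.9300
Node (0,0) S=192.0000: V=(p*·80.9300+(1−p*)·-38.1100)/1.06=45.5566; Δ=(80.9300−-38.1100)/(236.1600−117.1200)=1.0000; B=V−Δ·S=-146.4434
Self-financing check: at every node Δ·S+B equals the discounted successor values.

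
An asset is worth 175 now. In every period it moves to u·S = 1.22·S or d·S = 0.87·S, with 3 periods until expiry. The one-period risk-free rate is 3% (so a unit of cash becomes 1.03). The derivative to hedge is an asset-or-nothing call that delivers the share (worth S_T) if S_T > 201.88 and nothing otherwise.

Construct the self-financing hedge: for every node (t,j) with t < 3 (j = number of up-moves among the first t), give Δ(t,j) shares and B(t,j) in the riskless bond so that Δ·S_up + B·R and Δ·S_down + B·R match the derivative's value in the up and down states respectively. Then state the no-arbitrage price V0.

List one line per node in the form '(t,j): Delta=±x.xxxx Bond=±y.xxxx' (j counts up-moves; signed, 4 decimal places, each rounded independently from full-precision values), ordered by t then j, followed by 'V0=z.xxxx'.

(0,0): Delta=2.0241 Bond=-255.8492
(1,0): Delta=1.8874 Bond=-242.7201
(1,1): Delta=2.1398 Bond=-288.2301
(2,0): Delta=0.0000 Bond=0.0000
(2,1): Delta=3.4857 Bond=-546.8786
(2,2): Delta=1.0000 Bond=0.0000
V0=98.3610

Risk-neutral probability p* = (R−d)/(u−d) = (1.03−0.87)/(1.22−0.87) = 0.4571.
Terminal values V(3,·): V(3,0)=0.0000, V(3,1)=0.0000, V(3,2)=226.6089, V(3,3)=317.7734
(2,0): S=132.4575. Δ = (V_up−V_dn)/(S_up−S_dn) = (0.0000−0.0000)/(161.5982−115.2380) = 0.0000. V = [p*·0.0000 + (1−p*)·0.0000]/1.03 = 0.0000. B = V − Δ·S = 0.0000.
(2,1): S=185.7450. Δ = (V_up−V_dn)/(S_up−S_dn) = (226.6089−0.0000)/(226.6089−161.5982) = 3.4857. V = [p*·226.6089 + (1−p*)·0.0000]/1.03 = 100.5754. B = V − Δ·S = -546.8786.
(2,2): S=260.4700. Δ = (V_up−V_dn)/(S_up−S_dn) = (317.7734−226.6089)/(317.7734−226.6089) = 1.0000. V = [p*·317.7734 + (1−p*)·226.6089]/1.03 = 260.4700. B = V − Δ·S = 0.0000.
(1,0): S=152.2500. Δ = (V_up−V_dn)/(S_up−S_dn) = (100.5754−0.0000)/(185.7450−132.4575) = 1.8874. V = [p*·100.5754 + (1−p*)·0.0000]/1.03 = 44.6382. B = V − Δ·S = -242.7201.
(1,1): S=213.5000. Δ = (V_up−V_dn)/(S_up−S_dn) = (260.4700−100.5754)/(260.4700−185.7450) = 2.1398. V = [p*·260.4700 + (1−p*)·100.5754]/1.03 = 168.6117. B = V − Δ·S = -288.2301.
(0,0): S=175.0000. Δ = (V_up−V_dn)/(S_up−S_dn) = (168.6117−44.6382)/(213.5000−152.2500) = 2.0241. V = [p*·168.6117 + (1−p*)·44.6382]/1.03 = 98.3610. B = V − Δ·S = -255.8492.
The time-0 hedge costs 98.3610, which is the no-arbitrage price.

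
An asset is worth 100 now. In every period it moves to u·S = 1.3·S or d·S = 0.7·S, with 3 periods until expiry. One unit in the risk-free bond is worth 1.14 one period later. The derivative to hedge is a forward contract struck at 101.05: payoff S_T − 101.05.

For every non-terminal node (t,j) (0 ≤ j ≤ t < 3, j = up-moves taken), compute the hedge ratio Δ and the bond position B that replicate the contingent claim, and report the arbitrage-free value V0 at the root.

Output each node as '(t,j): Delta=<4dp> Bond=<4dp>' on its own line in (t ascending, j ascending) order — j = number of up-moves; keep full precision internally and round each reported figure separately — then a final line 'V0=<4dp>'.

Since d<R<u, set p* = (R−d)/(u−d) = 0.7333; price each node as the discounted p*-expectation of its children.
Terminal payoffs: V(3,0)=-66.7500, V(3,1)=-37.3500, V(3,2)=17.2500, V(3,3)=118.6500
  t=2,j=0: stock 49.0000 → up 63.7000 (V=-37.3500), down 34.3000 (V=-66.7500). Price -39.6404; hedge Δ=1.0000, bond B=-88.6404.
  t=2,j=1: stock 91.0000 → up 118.3000 (V=17.2500), down 63.7000 (V=-37.3500). Price 2.3596; hedge Δ=1.0000, bond B=-88.6404.
  t=2,j=2: stock 169.0000 → up 219.7000 (V=118.6500), down 118.3000 (V=17.2500). Price 80.3596; hedge Δ=1.0000, bond B=-88.6404.
  t=1,j=0: stock 70.0000 → up 91.0000 (V=2.3596), down 49.0000 (V=-39.6404). Price -7.7547; hedge Δ=1.0000, bond B=-77.7547.
  t=1,j=1: stock 130.0000 → up 169.0000 (V=80.3596), down 91.0000 (V=2.3596). Price 52.2453; hedge Δ=1.0000, bond B=-77.7547.
  t=0,j=0: stock 100.0000 → up 130.0000 (V=52.2453), down 70.0000 (V=-7.7547). Price 31.7941; hedge Δ=1.0000, bond B=-68.2059.
Self-financing check: at every node Δ·S+B equals the discounted successor values.

(0,0): Delta=1.0000 Bond=-68.2059
(1,0): Delta=1.0000 Bond=-77.7547
(1,1): Delta=1.0000 Bond=-77.7547
(2,0): Delta=1.0000 Bond=-88.6404
(2,1): Delta=1.0000 Bond=-88.6404
(2,2): Delta=1.0000 Bond=-88.6404
V0=31.7941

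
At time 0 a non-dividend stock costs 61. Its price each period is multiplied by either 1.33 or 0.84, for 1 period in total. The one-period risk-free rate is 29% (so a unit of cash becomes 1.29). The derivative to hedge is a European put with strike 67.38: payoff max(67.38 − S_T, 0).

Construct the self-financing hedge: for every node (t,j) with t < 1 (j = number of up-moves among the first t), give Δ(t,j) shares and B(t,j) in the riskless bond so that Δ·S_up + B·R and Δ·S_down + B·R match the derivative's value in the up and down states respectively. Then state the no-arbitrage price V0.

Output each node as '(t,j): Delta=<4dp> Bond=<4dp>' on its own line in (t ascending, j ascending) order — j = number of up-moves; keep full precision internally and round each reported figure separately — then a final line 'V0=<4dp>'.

The replicating-portfolio and risk-neutral prices coincide; use p* = (1.29−0.84)/(1.33−0.84) = 0.9184 for the latter.
At expiry t=1: V(1,0)=16.1400, V(1,1)=0.0000
  t=0,j=0: stock 61.0000 → up 81.1300 (V=0.0000), down 51.2400 (V=16.1400). Price 1.0214; hedge Δ=-0.5400, bond B=33.9601.
The time-0 hedge costs 1.0214, which is the no-arbitrage price.

(0,0): Delta=-0.5400 Bond=33.9601
V0=1.0214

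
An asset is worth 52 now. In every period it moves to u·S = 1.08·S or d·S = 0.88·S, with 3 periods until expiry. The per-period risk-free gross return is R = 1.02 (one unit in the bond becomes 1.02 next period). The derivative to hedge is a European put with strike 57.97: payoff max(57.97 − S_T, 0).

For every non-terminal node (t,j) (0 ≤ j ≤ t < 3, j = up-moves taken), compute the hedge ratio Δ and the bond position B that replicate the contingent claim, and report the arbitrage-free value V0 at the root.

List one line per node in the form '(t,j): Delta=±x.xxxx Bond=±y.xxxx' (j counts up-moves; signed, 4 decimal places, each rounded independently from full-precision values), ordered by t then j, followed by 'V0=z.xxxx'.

Under the risk-neutral measure, an up-move has probability p* = (R−d)/(u−d) = 0.7000 and values discount at R = 1.02.
Payoff layer (t=3): V(3,0)=22.5335, V(3,1)=14.4797, V(3,2)=4.5955, V(3,3)=0.0000
  t=2,j=0: stock 40.2688 → up 43.4903 (V=14.4797), down 35.4365 (V=22.5335). Price 16.5645; hedge Δ=-1.0000, bond B=56.8333.
  t=2,j=1: stock 49.4208 → up 53.3745 (V=4.5955), down 43.4903 (V=14.4797). Price 7.4125; hedge Δ=-1.0000, bond B=56.8333.
  t=2,j=2: stock 60.6528 → up 65.5050 (V=0.0000), down 53.3745 (V=4.5955). Price 1.3516; hedge Δ=-0.3788, bond B=24.3293.
  t=1,j=0: stock 45.7600 → up 49.4208 (V=7.4125), down 40.2688 (V=16.5645). Price 9.9590; hedge Δ=-1.0000, bond B=55.7190.
  t=1,j=1: stock 56.1600 → up 60.6528 (V=1.3516), down 49.4208 (V=7.4125). Price 3.1077; hedge Δ=-0.5396, bond B=33.4123.
  t=0,j=0: stock 52.0000 → up 56.1600 (V=3.1077), down 45.7600 (V=9.9590). Price 5.0619; hedge Δ=-0.6588, bond B=39.3179.
Root portfolio cost Δ·52+B reproduces V0=5.0619.

(0,0): Delta=-0.6588 Bond=39.3179
(1,0): Delta=-1.0000 Bond=55.7190
(1,1): Delta=-0.5396 Bond=33.4123
(2,0): Delta=-1.0000 Bond=56.8333
(2,1): Delta=-1.0000 Bond=56.8333
(2,2): Delta=-0.3788 Bond=24.3293
V0=5.0619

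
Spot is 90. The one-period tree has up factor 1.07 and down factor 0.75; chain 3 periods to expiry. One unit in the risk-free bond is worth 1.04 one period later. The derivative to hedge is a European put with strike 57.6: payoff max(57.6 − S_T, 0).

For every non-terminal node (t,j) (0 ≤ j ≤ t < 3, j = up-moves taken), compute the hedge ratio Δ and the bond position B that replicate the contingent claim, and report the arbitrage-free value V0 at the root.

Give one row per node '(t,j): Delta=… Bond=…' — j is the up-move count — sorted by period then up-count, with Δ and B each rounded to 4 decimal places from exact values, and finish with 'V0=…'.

(0,0): Delta=-0.0233 Bond=2.1832
(1,0): Delta=-0.2060 Bond=14.6058
(1,1): Delta=-0.0100 Bond=0.9945
(2,0): Delta=-1.0000 Bond=55.3846
(2,1): Delta=-0.1485 Bond=11.0320
(2,2): Delta=0.0000 Bond=0.0000
V0=0.0873

The replicating-portfolio and risk-neutral prices coincide; use p* = (1.04−0.75)/(1.07−0.75) = 0.9062 for the latter.
Terminal values V(3,·): V(3,0)=19.6313, V(3,1)=3.4312, V(3,2)=0.0000, V(3,3)=0.0000
  t=2,j=0: stock 50.6250 → up 54.1688 (V=3.4312), down 37.9688 (V=19.6313). Price 4.7596; hedge Δ=-1.0000, bond B=55.3846.
  t=2,j=1: stock 72.2250 → up 77.2808 (V=0.0000), down 54.1688 (V=3.4312). Price 0.3093; hedge Δ=-0.1485, bond B=11.0320.
  t=2,j=2: stock 103.0410 → up 110.2539 (V=0.0000), down 77.2807 (V=0.0000). Price 0.0000; hedge Δ=0.0000, bond B=0.0000.
  t=1,j=0: stock 67.5000 → up 72.2250 (V=0.3093), down 50.6250 (V=4.7596). Price 0.6986; hedge Δ=-0.2060, bond B=14.6058.
  t=1,j=1: stock 96.3000 → up 103.0410 (V=0.0000), down 72.2250 (V=0.3093). Price 0.0279; hedge Δ=-0.0100, bond B=0.9945.
  t=0,j=0: stock 90.0000 → up 96.3000 (V=0.0279), down 67.5000 (V=0.6986). Price 0.0873; hedge Δ=-0.0233, bond B=2.1832.
Root portfolio cost Δ·90+B reproduces V0=0.0873.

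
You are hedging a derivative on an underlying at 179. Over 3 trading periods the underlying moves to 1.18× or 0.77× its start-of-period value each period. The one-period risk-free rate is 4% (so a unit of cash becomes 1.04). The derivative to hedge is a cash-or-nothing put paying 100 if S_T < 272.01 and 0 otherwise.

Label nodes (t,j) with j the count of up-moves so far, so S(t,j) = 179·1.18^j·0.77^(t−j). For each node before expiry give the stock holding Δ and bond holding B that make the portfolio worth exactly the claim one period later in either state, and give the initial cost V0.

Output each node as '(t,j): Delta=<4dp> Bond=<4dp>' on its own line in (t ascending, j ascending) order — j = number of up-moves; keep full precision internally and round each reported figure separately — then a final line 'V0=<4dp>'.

Under the risk-neutral measure, an up-move has probability p* = (R−d)/(u−d) = 0.6585 and values discount at R = 1.04.
Payoff layer (t=3): V(3,0)=100.0000, V(3,1)=100.0000, V(3,2)=100.0000, V(3,3)=0.0000
Node (2,0) S=106.1291: V=(p*·100.0000+(1−p*)·100.0000)/1.04=96.1538; Δ=(100.0000−100.0000)/(125.2323−81.7194)=0.0000; B=V−Δ·S=96.1538
Node (2,1) S=162.6394: V=(p*·100.0000+(1−p*)·100.0000)/1.04=96.1538; Δ=(100.0000−100.0000)/(191.9145−125.2323)=0.0000; B=V−Δ·S=96.1538
Node (2,2) S=249.2396: V=(p*·0.0000+(1−p*)·100.0000)/1.04=32.8330; Δ=(0.0000−100.0000)/(294.1027−191.9145)=-0.9786; B=V−Δ·S=276.7355
Node (1,0) S=137.8300: V=(p*·96.1538+(1−p*)·96.1538)/1.04=92.4556; Δ=(96.1538−96.1538)/(162.6394−106.1291)=0.0000; B=V−Δ·S=92.4556
Node (1,1) S=211.2200: V=(p*·32.8330+(1−p*)·96.1538)/1.04=52.3604; Δ=(32.8330−96.1538)/(249.2396−162.6394)=-0.7312; B=V−Δ·S=206.8014
Node (0,0) S=179.0000: V=(p*·52.3604+(1−p*)·92.4556)/1.04=63.5110; Δ=(52.3604−92.4556)/(211.2200−137.8300)=-0.5463; B=V−Δ·S=161.3043
Each (Δ,B) replicates both successor values, so the strategy is self-financing and V0 is arbitrage-free.

(0,0): Delta=-0.5463 Bond=161.3043
(1,0): Delta=0.0000 Bond=92.4556
(1,1): Delta=-0.7312 Bond=206.8014
(2,0): Delta=0.0000 Bond=96.1538
(2,1): Delta=0.0000 Bond=96.1538
(2,2): Delta=-0.9786 Bond=276.7355
V0=63.5110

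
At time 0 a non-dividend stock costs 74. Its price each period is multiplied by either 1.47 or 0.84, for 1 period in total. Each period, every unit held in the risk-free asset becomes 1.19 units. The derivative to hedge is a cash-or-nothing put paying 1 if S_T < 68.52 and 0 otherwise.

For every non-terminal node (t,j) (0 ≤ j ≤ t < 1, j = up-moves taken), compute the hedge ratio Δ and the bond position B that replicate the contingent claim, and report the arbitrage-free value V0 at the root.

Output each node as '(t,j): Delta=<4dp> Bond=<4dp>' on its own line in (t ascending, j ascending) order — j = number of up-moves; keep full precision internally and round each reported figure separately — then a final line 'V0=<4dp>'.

(0,0): Delta=-0.0215 Bond=1.9608
V0=0.3735

No-arbitrage ⇒ martingale measure with p* = (R−d)/(u−d) = 0.5556.
Terminal payoffs: V(1,0)=1.0000, V(1,1)=0.0000
  t=0,j=0: stock 74.0000 → up 108.7800 (V=0.0000), down 62.1600 (V=1.0000). Price 0.3735; hedge Δ=-0.0215, bond B=1.9608.
Each (Δ,B) replicates both successor values, so the strategy is self-financing and V0 is arbitrage-free.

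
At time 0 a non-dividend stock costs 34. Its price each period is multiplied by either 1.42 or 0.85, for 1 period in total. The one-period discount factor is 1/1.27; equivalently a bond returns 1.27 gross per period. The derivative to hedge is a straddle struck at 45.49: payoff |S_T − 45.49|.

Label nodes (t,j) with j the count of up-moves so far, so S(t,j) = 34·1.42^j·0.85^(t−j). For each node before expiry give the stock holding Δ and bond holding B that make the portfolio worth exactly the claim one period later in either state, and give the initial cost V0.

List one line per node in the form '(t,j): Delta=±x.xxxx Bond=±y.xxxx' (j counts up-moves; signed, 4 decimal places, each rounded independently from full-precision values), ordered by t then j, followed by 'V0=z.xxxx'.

Risk-neutral probability p* = (R−d)/(u−d) = (1.27−0.85)/(1.42−0.85) = 0.7368.
At expiry t=1: V(1,0)=16.5900, V(1,1)=2.7900
  t=0,j=0: stock 34.0000 → up 48.2800 (V=2.7900), down 28.9000 (V=16.5900). Price 5.0564; hedge Δ=-0.7121, bond B=29.2669.
Root portfolio cost Δ·34+B reproduces V0=5.0564.

(0,0): Delta=-0.7121 Bond=29.2669
V0=5.0564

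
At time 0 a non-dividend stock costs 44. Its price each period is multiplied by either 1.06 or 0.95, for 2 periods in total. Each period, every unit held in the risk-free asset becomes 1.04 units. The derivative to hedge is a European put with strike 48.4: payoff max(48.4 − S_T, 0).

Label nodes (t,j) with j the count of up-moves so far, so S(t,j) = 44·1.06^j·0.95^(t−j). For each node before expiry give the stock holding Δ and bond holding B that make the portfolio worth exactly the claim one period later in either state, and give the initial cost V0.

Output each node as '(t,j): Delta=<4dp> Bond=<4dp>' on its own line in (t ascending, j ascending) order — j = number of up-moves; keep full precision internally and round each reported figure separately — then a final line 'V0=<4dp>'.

(0,0): Delta=-0.8312 Bond=37.9646
(1,0): Delta=-1.0000 Bond=46.5385
(1,1): Delta=-0.7976 Bond=37.9154
V0=1.3912

No-arbitrage ⇒ martingale measure with p* = (R−d)/(u−d) = 0.8182.
Payoff layer (t=2): V(2,0)=8.6900, V(2,1)=4.0920, V(2,2)=0.0000
Node (1,0) S=41.8000: V=(p*·4.0920+(1−p*)·8.6900)/1.04=4.7385; Δ=(4.0920−8.6900)/(44.3080−39.7100)=-1.0000; B=V−Δ·S=46.5385
Node (1,1) S=46.6400: V=(p*·0.0000+(1−p*)·4.0920)/1.04=0.7154; Δ=(0.0000−4.0920)/(49.4384−44.3080)=-0.7976; B=V−Δ·S=37.9154
Node (0,0) S=44.0000: V=(p*·0.7154+(1−p*)·4.7385)/1.04=1.3912; Δ=(0.7154−4.7385)/(46.6400−41.8000)=-0.8312; B=V−Δ·S=37.9646
Each (Δ,B) replicates both successor values, so the strategy is self-financing and V0 is arbitrage-free.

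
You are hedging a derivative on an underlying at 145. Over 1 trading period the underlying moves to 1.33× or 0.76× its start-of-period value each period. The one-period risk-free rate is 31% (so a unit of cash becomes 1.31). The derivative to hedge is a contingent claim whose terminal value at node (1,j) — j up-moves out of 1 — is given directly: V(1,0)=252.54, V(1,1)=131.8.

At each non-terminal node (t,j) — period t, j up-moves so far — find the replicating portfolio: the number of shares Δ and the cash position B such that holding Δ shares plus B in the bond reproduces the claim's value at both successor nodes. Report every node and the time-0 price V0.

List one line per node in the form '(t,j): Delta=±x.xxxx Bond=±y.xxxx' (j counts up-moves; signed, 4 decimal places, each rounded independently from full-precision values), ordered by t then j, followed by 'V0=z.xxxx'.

No-arbitrage ⇒ martingale measure with p* = (R−d)/(u−d) = 0.9649.
Terminal values V(1,·): V(1,0)=252.5400, V(1,1)=131.8000
Node (0,0) S=145.0000: V=(p*·131.8000+(1−p*)·252.5400)/1.31=103.8446; Δ=(131.8000−252.5400)/(192.8500−110.2000)=-1.4609; B=V−Δ·S=315.6692
Each (Δ,B) replicates both successor values, so the strategy is self-financing and V0 is arbitrage-free.

(0,0): Delta=-1.4609 Bond=315.6692
V0=103.8446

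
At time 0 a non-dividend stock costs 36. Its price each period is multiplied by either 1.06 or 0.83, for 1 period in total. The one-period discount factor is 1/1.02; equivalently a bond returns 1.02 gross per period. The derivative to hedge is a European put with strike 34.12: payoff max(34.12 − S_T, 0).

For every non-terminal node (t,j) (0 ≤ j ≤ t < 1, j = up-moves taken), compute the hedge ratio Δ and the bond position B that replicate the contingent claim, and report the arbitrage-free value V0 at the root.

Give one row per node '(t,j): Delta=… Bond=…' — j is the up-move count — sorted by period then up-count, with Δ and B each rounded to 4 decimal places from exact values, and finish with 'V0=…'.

No-arbitrage ⇒ martingale measure with p* = (R−d)/(u−d) = 0.8261.
Payoff layer (t=1): V(1,0)=4.2400, V(1,1)=0.0000
(0,0): S=36.0000. Δ = (V_up−V_dn)/(S_up−S_dn) = (0.0000−4.2400)/(38.1600−29.8800) = -0.5121. V = [p*·0.0000 + (1−p*)·4.2400]/1.02 = 0.7229. B = V − Δ·S = 19.1577.
Self-financing check: at every node Δ·S+B equals the discounted successor values.

(0,0): Delta=-0.5121 Bond=19.1577
V0=0.7229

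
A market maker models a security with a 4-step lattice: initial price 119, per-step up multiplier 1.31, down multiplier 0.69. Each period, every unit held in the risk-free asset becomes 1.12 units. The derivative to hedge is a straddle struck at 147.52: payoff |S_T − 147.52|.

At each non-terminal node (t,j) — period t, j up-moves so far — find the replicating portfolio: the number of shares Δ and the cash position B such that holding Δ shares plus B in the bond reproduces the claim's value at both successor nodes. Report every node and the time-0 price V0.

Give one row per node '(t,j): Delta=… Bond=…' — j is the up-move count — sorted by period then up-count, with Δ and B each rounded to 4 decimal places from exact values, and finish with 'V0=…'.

(0,0): Delta=0.3839 Bond=8.0109
(1,0): Delta=-0.4415 Bond=76.7518
(1,1): Delta=0.5761 Bond=-20.9770
(2,0): Delta=-1.0000 Bond=117.6020
(2,1): Delta=-0.3116 Bond=71.9816
(2,2): Delta=0.7826 Bond=-65.6812
(3,0): Delta=-1.0000 Bond=131.7143
(3,1): Delta=-1.0000 Bond=131.7143
(3,2): Delta=-0.1513 Bond=58.0426
(3,3): Delta=1.0000 Bond=-131.7143
V0=53.6989

No-arbitrage ⇒ martingale measure with p* = (R−d)/(u−d) = 0.6935.
Terminal payoffs: V(4,0)=120.5461, V(4,1)=96.3087, V(4,2)=50.2928, V(4,3)=37.0708, V(4,4)=202.9349
  t=3,j=0: stock 39.0926 → up 51.2113 (V=96.3087), down 26.9739 (V=120.5461). Price 92.6217; hedge Δ=-1.0000, bond B=131.7143.
  t=3,j=1: stock 74.2192 → up 97.2272 (V=50.2928), down 51.2113 (V=96.3087). Price 57.4951; hedge Δ=-1.0000, bond B=131.7143.
  t=3,j=2: stock 140.9090 → up 184.5908 (V=37.0708), down 97.2272 (V=50.2928). Price 36.7167; hedge Δ=-0.1513, bond B=58.0426.
  t=3,j=3: stock 267.5228 → up 350.4549 (V=202.9349), down 184.5908 (V=37.0708). Price 135.8085; hedge Δ=1.0000, bond B=-131.7143.
  t=2,j=0: stock 56.6559 → up 74.2192 (V=57.4951), down 39.0926 (V=92.6217). Price 60.9461; hedge Δ=-1.0000, bond B=117.6020.
  t=2,j=1: stock 107.5641 → up 140.9090 (V=36.7167), down 74.2192 (V=57.4951). Price 38.4681; hedge Δ=-0.3116, bond B=71.9816.
  t=2,j=2: stock 204.2159 → up 267.5228 (V=135.8085), down 140.9090 (V=36.7167). Price 94.1444; hedge Δ=0.7826, bond B=-65.6812.
  t=1,j=0: stock 82.1100 → up 107.5641 (V=38.4681), down 56.6559 (V=60.9461). Price 40.4969; hedge Δ=-0.4415, bond B=76.7518.
  t=1,j=1: stock 155.8900 → up 204.2159 (V=94.1444), down 107.5641 (V=38.4681). Price 68.8235; hedge Δ=0.5761, bond B=-20.9770.
  t=0,j=0: stock 119.0000 → up 155.8900 (V=68.8235), down 82.1100 (V=40.4969). Price 53.6989; hedge Δ=0.3839, bond B=8.0109.
Self-financing check: at every node Δ·S+B equals the discounted successor values.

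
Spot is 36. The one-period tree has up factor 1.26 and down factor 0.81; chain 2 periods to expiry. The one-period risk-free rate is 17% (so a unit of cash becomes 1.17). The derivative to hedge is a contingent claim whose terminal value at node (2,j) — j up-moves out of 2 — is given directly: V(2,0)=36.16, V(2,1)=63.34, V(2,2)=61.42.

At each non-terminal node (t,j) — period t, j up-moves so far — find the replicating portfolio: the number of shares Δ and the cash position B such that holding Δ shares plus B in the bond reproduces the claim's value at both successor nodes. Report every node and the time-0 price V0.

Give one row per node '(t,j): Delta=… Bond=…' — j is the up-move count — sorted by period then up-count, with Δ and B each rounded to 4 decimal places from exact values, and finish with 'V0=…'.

No-arbitrage ⇒ martingale measure with p* = (R−d)/(u−d) = 0.8000.
Terminal payoffs: V(2,0)=36.1600, V(2,1)=63.3400, V(2,2)=61.4200
(1,0): S=29.1600. Δ = (V_up−V_dn)/(S_up−S_dn) = (63.3400−36.1600)/(36.7416−23.6196) = 2.0713. V = [p*·63.3400 + (1−p*)·36.1600]/1.17 = 49.4906. B = V − Δ·S = -10.9094.
(1,1): S=45.3600. Δ = (V_up−V_dn)/(S_up−S_dn) = (61.4200−63.3400)/(57.1536−36.7416) = -0.0941. V = [p*·61.4200 + (1−p*)·63.3400]/1.17 = 52.8239. B = V − Δ·S = 57.0906.
(0,0): S=36.0000. Δ = (V_up−V_dn)/(S_up−S_dn) = (52.8239−49.4906)/(45.3600−29.1600) = 0.2058. V = [p*·52.8239 + (1−p*)·49.4906]/1.17 = 44.5789. B = V − Δ·S = 37.1715.
Each (Δ,B) replicates both successor values, so the strategy is self-financing and V0 is arbitrage-free.

(0,0): Delta=0.2058 Bond=37.1715
(1,0): Delta=2.0713 Bond=-10.9094
(1,1): Delta=-0.0941 Bond=57.0906
V0=44.5789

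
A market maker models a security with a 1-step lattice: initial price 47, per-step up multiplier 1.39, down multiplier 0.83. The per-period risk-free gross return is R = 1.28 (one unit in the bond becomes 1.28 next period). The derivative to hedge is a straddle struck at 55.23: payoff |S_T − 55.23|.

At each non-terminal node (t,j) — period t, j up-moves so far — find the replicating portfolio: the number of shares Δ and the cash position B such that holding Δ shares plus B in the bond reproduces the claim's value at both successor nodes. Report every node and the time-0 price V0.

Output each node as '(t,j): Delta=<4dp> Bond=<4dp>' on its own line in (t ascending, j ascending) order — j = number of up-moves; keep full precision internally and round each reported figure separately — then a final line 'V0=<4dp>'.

Under the risk-neutral measure, an up-move has probability p* = (R−d)/(u−d) = 0.8036 and values discount at R = 1.28.
At expiry t=1: V(1,0)=16.2200, V(1,1)=10.1000
  t=0,j=0: stock 47.0000 → up 65.3300 (V=10.1000), down 39.0100 (V=16.2200). Price 8.8298; hedge Δ=-0.2325, bond B=19.7584.
The time-0 hedge costs 8.8298, which is the no-arbitrage price.

(0,0): Delta=-0.2325 Bond=19.7584
V0=8.8298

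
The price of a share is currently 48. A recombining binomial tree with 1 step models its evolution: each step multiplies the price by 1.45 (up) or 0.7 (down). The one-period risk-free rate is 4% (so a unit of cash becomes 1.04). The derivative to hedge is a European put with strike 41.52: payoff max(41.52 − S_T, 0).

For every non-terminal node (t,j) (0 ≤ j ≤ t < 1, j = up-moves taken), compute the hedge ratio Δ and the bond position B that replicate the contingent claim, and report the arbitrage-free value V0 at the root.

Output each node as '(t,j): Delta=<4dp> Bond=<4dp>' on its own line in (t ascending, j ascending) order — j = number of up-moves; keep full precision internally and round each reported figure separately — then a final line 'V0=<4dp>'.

(0,0): Delta=-0.2200 Bond=14.7231
V0=4.1631

Since d<R<u, set p* = (R−d)/(u−d) = 0.4533; price each node as the discounted p*-expectation of its children.
Terminal payoffs: V(1,0)=7.9200, V(1,1)=0.0000
Node (0,0) S=48.0000: V=(p*·0.0000+(1−p*)·7.9200)/1.04=4.1631; Δ=(0.0000−7.9200)/(69.6000−33.6000)=-0.2200; B=V−Δ·S=14.7231
Root portfolio cost Δ·48+B reproduces V0=4.1631.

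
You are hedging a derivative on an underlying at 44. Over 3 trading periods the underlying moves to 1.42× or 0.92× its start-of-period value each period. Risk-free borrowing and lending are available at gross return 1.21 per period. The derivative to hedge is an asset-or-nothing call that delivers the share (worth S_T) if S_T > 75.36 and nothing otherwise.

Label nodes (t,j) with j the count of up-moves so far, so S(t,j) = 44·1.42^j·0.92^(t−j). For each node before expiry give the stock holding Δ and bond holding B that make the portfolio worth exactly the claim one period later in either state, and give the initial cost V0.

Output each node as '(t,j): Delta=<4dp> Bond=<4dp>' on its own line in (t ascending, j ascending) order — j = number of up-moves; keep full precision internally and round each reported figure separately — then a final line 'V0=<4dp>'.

No-arbitrage ⇒ martingale measure with p* = (R−d)/(u−d) = 0.5800.
Terminal values V(3,·): V(3,0)=0.0000, V(3,1)=0.0000, V(3,2)=81.6239, V(3,3)=125.9847
  t=2,j=0: stock 37.2416 → up 52.8831 (V=0.0000), down 34.2623 (V=0.0000). Price 0.0000; hedge Δ=0.0000, bond B=0.0000.
  t=2,j=1: stock 57.4816 → up 81.6239 (V=81.6239), down 52.8831 (V=0.0000). Price 39.1255; hedge Δ=2.8400, bond B=-124.1223.
  t=2,j=2: stock 88.7216 → up 125.9847 (V=125.9847), down 81.6239 (V=81.6239). Price 88.7216; hedge Δ=1.0000, bond B=0.0000.
  t=1,j=0: stock 40.4800 → up 57.4816 (V=39.1255), down 37.2416 (V=0.0000). Price 18.7544; hedge Δ=1.9331, bond B=-59.4966.
  t=1,j=1: stock 62.4800 → up 88.7216 (V=88.7216), down 57.4816 (V=39.1255). Price 56.1085; hedge Δ=1.5876, bond B=-43.0838.
  t=0,j=0: stock 44.0000 → up 62.4800 (V=56.1085), down 40.4800 (V=18.7544). Price 33.4047; hedge Δ=1.6979, bond B=-41.3034.
Check: Δ(0,0)·S0 + B(0,0) = 33.4047 = V0.

(0,0): Delta=1.6979 Bond=-41.3034
(1,0): Delta=1.9331 Bond=-59.4966
(1,1): Delta=1.5876 Bond=-43.0838
(2,0): Delta=0.0000 Bond=0.0000
(2,1): Delta=2.8400 Bond=-124.1223
(2,2): Delta=1.0000 Bond=0.0000
V0=33.4047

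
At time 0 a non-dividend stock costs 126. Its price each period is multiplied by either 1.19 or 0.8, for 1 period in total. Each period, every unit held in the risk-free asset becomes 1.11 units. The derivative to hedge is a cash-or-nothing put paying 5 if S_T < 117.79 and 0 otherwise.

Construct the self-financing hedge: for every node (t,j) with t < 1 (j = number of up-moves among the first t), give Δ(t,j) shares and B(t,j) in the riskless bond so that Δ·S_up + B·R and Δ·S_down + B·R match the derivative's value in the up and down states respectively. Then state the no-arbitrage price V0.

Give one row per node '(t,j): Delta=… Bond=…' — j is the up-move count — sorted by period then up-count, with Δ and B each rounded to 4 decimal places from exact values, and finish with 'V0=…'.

No-arbitrage ⇒ martingale measure with p* = (R−d)/(u−d) = 0.7949.
Terminal values V(1,·): V(1,0)=5.0000, V(1,1)=0.0000
(0,0): S=126.0000. Δ = (V_up−V_dn)/(S_up−S_dn) = (0.0000−5.0000)/(149.9400−100.8000) = -0.1018. V = [p*·0.0000 + (1−p*)·5.0000]/1.11 = 0.9240. B = V − Δ·S = 13.7445.
Each (Δ,B) replicates both successor values, so the strategy is self-financing and V0 is arbitrage-free.

(0,0): Delta=-0.1018 Bond=13.7445
V0=0.9240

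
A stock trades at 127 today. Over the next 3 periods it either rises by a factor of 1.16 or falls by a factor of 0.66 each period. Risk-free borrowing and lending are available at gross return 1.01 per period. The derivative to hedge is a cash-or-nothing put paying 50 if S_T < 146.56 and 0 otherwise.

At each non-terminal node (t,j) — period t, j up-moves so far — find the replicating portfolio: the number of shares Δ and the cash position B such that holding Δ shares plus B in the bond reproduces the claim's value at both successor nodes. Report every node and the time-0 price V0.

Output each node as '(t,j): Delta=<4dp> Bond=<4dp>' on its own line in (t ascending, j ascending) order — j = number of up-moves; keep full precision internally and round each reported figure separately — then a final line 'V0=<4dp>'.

Risk-neutral probability p* = (R−d)/(u−d) = (1.01−0.66)/(1.16−0.66) = 0.7000.
Terminal values V(3,·): V(3,0)=50.0000, V(3,1)=50.0000, V(3,2)=50.0000, V(3,3)=0.0000
(2,0): S=55.3212. Δ = (V_up−V_dn)/(S_up−S_dn) = (50.0000−50.0000)/(64.1726−36.5120) = 0.0000. V = [p*·50.0000 + (1−p*)·50.0000]/1.01 = 49.5050. B = V − Δ·S = 49.5050.
(2,1): S=97.2312. Δ = (V_up−V_dn)/(S_up−S_dn) = (50.0000−50.0000)/(112.7882−64.1726) = 0.0000. V = [p*·50.0000 + (1−p*)·50.0000]/1.01 = 49.5050. B = V − Δ·S = 49.5050.
(2,2): S=170.8912. Δ = (V_up−V_dn)/(S_up−S_dn) = (0.0000−50.0000)/(198.2338−112.7882) = -0.5852. V = [p*·0.0000 + (1−p*)·50.0000]/1.01 = 14.8515. B = V − Δ·S = 114.8515.
(1,0): S=83.8200. Δ = (V_up−V_dn)/(S_up−S_dn) = (49.5050−49.5050)/(97.2312−55.3212) = 0.0000. V = [p*·49.5050 + (1−p*)·49.5050]/1.01 = 49.0148. B = V − Δ·S = 49.0148.
(1,1): S=147.3200. Δ = (V_up−V_dn)/(S_up−S_dn) = (14.8515−49.5050)/(170.8912−97.2312) = -0.4705. V = [p*·14.8515 + (1−p*)·49.5050]/1.01 = 24.9975. B = V − Δ·S = 94.3045.
(0,0): S=127.0000. Δ = (V_up−V_dn)/(S_up−S_dn) = (24.9975−49.0148)/(147.3200−83.8200) = -0.3782. V = [p*·24.9975 + (1−p*)·49.0148]/1.01 = 31.8839. B = V − Δ·S = 79.9184.
The time-0 hedge costs 31.8839, which is the no-arbitrage price.

(0,0): Delta=-0.3782 Bond=79.9184
(1,0): Delta=0.0000 Bond=49.0148
(1,1): Delta=-0.4705 Bond=94.3045
(2,0): Delta=0.0000 Bond=49.5050
(2,1): Delta=0.0000 Bond=49.5050
(2,2): Delta=-0.5852 Bond=114.8515
V0=31.8839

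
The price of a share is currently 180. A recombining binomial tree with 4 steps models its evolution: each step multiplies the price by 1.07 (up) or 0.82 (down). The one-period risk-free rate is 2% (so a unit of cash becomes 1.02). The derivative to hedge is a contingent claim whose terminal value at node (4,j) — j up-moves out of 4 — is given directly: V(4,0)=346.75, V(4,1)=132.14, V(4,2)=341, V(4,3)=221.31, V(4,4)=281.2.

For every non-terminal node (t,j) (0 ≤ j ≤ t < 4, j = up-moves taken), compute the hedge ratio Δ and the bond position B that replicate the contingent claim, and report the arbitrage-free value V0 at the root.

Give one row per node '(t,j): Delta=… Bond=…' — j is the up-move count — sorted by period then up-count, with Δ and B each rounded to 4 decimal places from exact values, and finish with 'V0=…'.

(0,0): Delta=0.0636 Bond=230.7348
(1,0): Delta=-0.4780 Bond=315.2873
(1,1): Delta=0.1673 Bond=215.3650
(2,0): Delta=4.0231 Bond=-223.1858
(2,1): Delta=-1.3404 Bond=457.7878
(2,2): Delta=0.4562 Bond=160.1435
(3,0): Delta=-8.6496 Bond=1030.0694
(3,1): Delta=6.4511 Bond=-542.0792
(3,2): Delta=-2.8331 Bond=719.1992
(3,3): Delta=1.0864 Bond=24.3831
V0=242.1799

Under the risk-neutral measure, an up-move has probability p* = (R−d)/(u−d) = 0.8000 and values discount at R = 1.02.
Terminal payoffs: V(4,0)=346.7500, V(4,1)=132.1400, V(4,2)=341.0000, V(4,3)=221.3100, V(4,4)=281.2000
(3,0): S=99.2462. Δ = (V_up−V_dn)/(S_up−S_dn) = (132.1400−346.7500)/(106.1935−81.3819) = -8.6496. V = [p*·132.1400 + (1−p*)·346.7500]/1.02 = 171.6294. B = V − Δ·S = 1030.0694.
(3,1): S=129.5042. Δ = (V_up−V_dn)/(S_up−S_dn) = (341.0000−132.1400)/(138.5695−106.1935) = 6.4511. V = [p*·341.0000 + (1−p*)·132.1400]/1.02 = 293.3608. B = V − Δ·S = -542.0792.
(3,2): S=168.9872. Δ = (V_up−V_dn)/(S_up−S_dn) = (221.3100−341.0000)/(180.8163−138.5695) = -2.8331. V = [p*·221.3100 + (1−p*)·341.0000]/1.02 = 240.4392. B = V − Δ·S = 719.1992.
(3,3): S=220.5077. Δ = (V_up−V_dn)/(S_up−S_dn) = (281.2000−221.3100)/(235.9433−180.8163) = 1.0864. V = [p*·281.2000 + (1−p*)·221.3100]/1.02 = 263.9431. B = V − Δ·S = 24.3831.
(2,0): S=121.0320. Δ = (V_up−V_dn)/(S_up−S_dn) = (293.3608−171.6294)/(129.5042−99.2462) = 4.0231. V = [p*·293.3608 + (1−p*)·171.6294]/1.02 = 263.7397. B = V − Δ·S = -223.1858.
(2,1): S=157.9320. Δ = (V_up−V_dn)/(S_up−S_dn) = (240.4392−293.3608)/(168.9872−129.5042) = -1.3404. V = [p*·240.4392 + (1−p*)·293.3608]/1.02 = 246.1015. B = V − Δ·S = 457.7878.
(2,2): S=206.0820. Δ = (V_up−V_dn)/(S_up−S_dn) = (263.9431−240.4392)/(220.5077−168.9872) = 0.4562. V = [p*·263.9431 + (1−p*)·240.4392]/1.02 = 254.1592. B = V − Δ·S = 160.1435.
(1,0): S=147.6000. Δ = (V_up−V_dn)/(S_up−S_dn) = (246.1015−263.7397)/(157.9320−121.0320) = -0.4780. V = [p*·246.1015 + (1−p*)·263.7397]/1.02 = 244.7345. B = V − Δ·S = 315.2873.
(1,1): S=192.6000. Δ = (V_up−V_dn)/(S_up−S_dn) = (254.1592−246.1015)/(206.0820−157.9320) = 0.1673. V = [p*·254.1592 + (1−p*)·246.1015]/1.02 = 247.5957. B = V − Δ·S = 215.3650.
(0,0): S=180.0000. Δ = (V_up−V_dn)/(S_up−S_dn) = (247.5957−244.7345)/(192.6000−147.6000) = 0.0636. V = [p*·247.5957 + (1−p*)·244.7345]/1.02 = 242.1799. B = V − Δ·S = 230.7348.
Each (Δ,B) replicates both successor values, so the strategy is self-financing and V0 is arbitrage-free.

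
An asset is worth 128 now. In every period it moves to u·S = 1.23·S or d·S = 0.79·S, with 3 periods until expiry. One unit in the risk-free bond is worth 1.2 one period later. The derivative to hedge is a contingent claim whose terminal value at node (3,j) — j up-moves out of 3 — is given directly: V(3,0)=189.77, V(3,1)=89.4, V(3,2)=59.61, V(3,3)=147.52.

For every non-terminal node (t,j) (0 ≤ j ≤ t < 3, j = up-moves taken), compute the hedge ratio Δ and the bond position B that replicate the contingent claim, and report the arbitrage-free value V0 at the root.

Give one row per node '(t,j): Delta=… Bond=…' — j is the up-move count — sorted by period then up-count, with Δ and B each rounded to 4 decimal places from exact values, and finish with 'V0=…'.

Under the risk-neutral measure, an up-move has probability p* = (R−d)/(u−d) = 0.9318 and values discount at R = 1.2.
Terminal payoffs: V(3,0)=189.7700, V(3,1)=89.4000, V(3,2)=59.6100, V(3,3)=147.5200
  t=2,j=0: stock 79.8848 → up 98.2583 (V=89.4000), down 63.1090 (V=189.7700). Price 80.2028; hedge Δ=-2.8555, bond B=308.3165.
  t=2,j=1: stock 124.3776 → up 152.9844 (V=59.6100), down 98.2583 (V=89.4000). Price 51.3676; hedge Δ=-0.5443, bond B=119.0722.
  t=2,j=2: stock 193.6512 → up 238.1910 (V=147.5200), down 152.9844 (V=59.6100). Price 117.9384; hedge Δ=1.0317, bond B=-81.8570.
  t=1,j=0: stock 101.1200 → up 124.3776 (V=51.3676), down 79.8848 (V=80.2028). Price 44.4447; hedge Δ=-0.6481, bond B=109.9793.
  t=1,j=1: stock 157.4400 → up 193.6512 (V=117.9384), down 124.3776 (V=51.3676). Price 94.4996; hedge Δ=0.9610, bond B=-56.7977.
  t=0,j=0: stock 128.0000 → up 157.4400 (V=94.4996), down 101.1200 (V=44.4447). Price 75.9056; hedge Δ=0.8888, bond B=-37.8555.
Root portfolio cost Δ·128+B reproduces V0=75.9056.

(0,0): Delta=0.8888 Bond=-37.8555
(1,0): Delta=-0.6481 Bond=109.9793
(1,1): Delta=0.9610 Bond=-56.7977
(2,0): Delta=-2.8555 Bond=308.3165
(2,1): Delta=-0.5443 Bond=119.0722
(2,2): Delta=1.0317 Bond=-81.8570
V0=75.9056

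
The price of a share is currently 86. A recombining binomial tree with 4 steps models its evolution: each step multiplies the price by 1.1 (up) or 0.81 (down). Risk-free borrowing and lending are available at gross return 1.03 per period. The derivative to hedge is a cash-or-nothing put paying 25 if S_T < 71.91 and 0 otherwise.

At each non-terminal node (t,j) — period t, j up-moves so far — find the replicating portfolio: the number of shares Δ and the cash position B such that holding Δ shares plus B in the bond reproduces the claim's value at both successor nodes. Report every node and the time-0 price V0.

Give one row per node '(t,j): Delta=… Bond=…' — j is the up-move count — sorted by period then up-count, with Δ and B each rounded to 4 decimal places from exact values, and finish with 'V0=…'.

No-arbitrage ⇒ martingale measure with p* = (R−d)/(u−d) = 0.7586.
At expiry t=4: V(4,0)=25.0000, V(4,1)=25.0000, V(4,2)=25.0000, V(4,3)=0.0000, V(4,4)=0.0000
(3,0): S=45.7039. Δ = (V_up−V_dn)/(S_up−S_dn) = (25.0000−25.0000)/(50.2743−37.0202) = 0.0000. V = [p*·25.0000 + (1−p*)·25.0000]/1.03 = 24.2718. B = V − Δ·S = 24.2718.
(3,1): S=62.0671. Δ = (V_up−V_dn)/(S_up−S_dn) = (25.0000−25.0000)/(68.2738−50.2743) = 0.0000. V = [p*·25.0000 + (1−p*)·25.0000]/1.03 = 24.2718. B = V − Δ·S = 24.2718.
(3,2): S=84.2886. Δ = (V_up−V_dn)/(S_up−S_dn) = (0.0000−25.0000)/(92.7175−68.2738) = -1.0228. V = [p*·0.0000 + (1−p*)·25.0000]/1.03 = 5.8587. B = V − Δ·S = 92.0656.
(3,3): S=114.4660. Δ = (V_up−V_dn)/(S_up−S_dn) = (0.0000−0.0000)/(125.9126−92.7175) = 0.0000. V = [p*·0.0000 + (1−p*)·0.0000]/1.03 = 0.0000. B = V − Δ·S = 0.0000.
(2,0): S=56.4246. Δ = (V_up−V_dn)/(S_up−S_dn) = (24.2718−24.2718)/(62.0671−45.7039) = 0.0000. V = [p*·24.2718 + (1−p*)·24.2718]/1.03 = 23.5649. B = V − Δ·S = 23.5649.
(2,1): S=76.6260. Δ = (V_up−V_dn)/(S_up−S_dn) = (5.8587−24.2718)/(84.2886−62.0671) = -0.8286. V = [p*·5.8587 + (1−p*)·24.2718]/1.03 = 10.0032. B = V − Δ·S = 73.4967.
(2,2): S=104.0600. Δ = (V_up−V_dn)/(S_up−S_dn) = (0.0000−5.8587)/(114.4660−84.2886) = -0.1941. V = [p*·0.0000 + (1−p*)·5.8587]/1.03 = 1.3730. B = V − Δ·S = 21.5755.
(1,0): S=69.6600. Δ = (V_up−V_dn)/(S_up−S_dn) = (10.0032−23.5649)/(76.6260−56.4246) = -0.6713. V = [p*·10.0032 + (1−p*)·23.5649]/1.03 = 12.8900. B = V − Δ·S = 59.6546.
(1,1): S=94.6000. Δ = (V_up−V_dn)/(S_up−S_dn) = (1.3730−10.0032)/(104.0600−76.6260) = -0.3146. V = [p*·1.3730 + (1−p*)·10.0032]/1.03 = 3.3555. B = V − Δ·S = 33.1147.
(0,0): S=86.0000. Δ = (V_up−V_dn)/(S_up−S_dn) = (3.3555−12.8900)/(94.6000−69.6600) = -0.3823. V = [p*·3.3555 + (1−p*)·12.8900]/1.03 = 5.4921. B = V − Δ·S = 38.3698.
Self-financing check: at every node Δ·S+B equals the discounted successor values.

(0,0): Delta=-0.3823 Bond=38.3698
(1,0): Delta=-0.6713 Bond=59.6546
(1,1): Delta=-0.3146 Bond=33.1147
(2,0): Delta=0.0000 Bond=23.5649
(2,1): Delta=-0.8286 Bond=73.4967
(2,2): Delta=-0.1941 Bond=21.5755
(3,0): Delta=0.0000 Bond=24.2718
(3,1): Delta=0.0000 Bond=24.2718
(3,2): Delta=-1.0228 Bond=92.0656
(3,3): Delta=0.0000 Bond=0.0000
V0=5.4921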